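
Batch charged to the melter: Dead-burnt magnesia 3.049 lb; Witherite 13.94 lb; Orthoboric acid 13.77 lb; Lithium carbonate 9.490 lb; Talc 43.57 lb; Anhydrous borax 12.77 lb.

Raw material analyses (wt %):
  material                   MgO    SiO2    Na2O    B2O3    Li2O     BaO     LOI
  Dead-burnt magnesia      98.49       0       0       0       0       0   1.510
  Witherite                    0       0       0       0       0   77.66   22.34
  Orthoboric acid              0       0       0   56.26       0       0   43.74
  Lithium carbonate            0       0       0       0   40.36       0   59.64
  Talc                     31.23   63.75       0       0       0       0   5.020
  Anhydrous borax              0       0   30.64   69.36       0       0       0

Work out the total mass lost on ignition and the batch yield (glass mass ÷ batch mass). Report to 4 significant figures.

The whole derivation runs at exact precision all the way through; mid-chain values are shown rounded to 4 significant figures between the steps — every reported number undergoes a single rounding; all derived quantities are rebuilt using the weight values for 79.56 lb of glass in full float precision (totals, glass mass, ignition loss, six oxide percentages, yield), as they appear in question or answer.
LOI of each material in turn:
  Dead-burnt magnesia: 3.049 × 0.01510 = 0.04604 lb
  Witherite: 13.94 × 0.2234 = 3.114 lb
  Orthoboric acid: 13.77 × 0.4374 = 6.023 lb
  Lithium carbonate: 9.490 × 0.5964 = 5.660 lb
  Talc: 43.57 × 0.05020 = 2.187 lb
  Anhydrous borax: 12.77 × 0 = 0 lb
Total LOI = 17.03 lb
Glass = batch − LOI = 96.59 − 17.03 = 79.56 lb

LOI loss = 17.03 lb; glass = 79.56 lb; yield = 82.37%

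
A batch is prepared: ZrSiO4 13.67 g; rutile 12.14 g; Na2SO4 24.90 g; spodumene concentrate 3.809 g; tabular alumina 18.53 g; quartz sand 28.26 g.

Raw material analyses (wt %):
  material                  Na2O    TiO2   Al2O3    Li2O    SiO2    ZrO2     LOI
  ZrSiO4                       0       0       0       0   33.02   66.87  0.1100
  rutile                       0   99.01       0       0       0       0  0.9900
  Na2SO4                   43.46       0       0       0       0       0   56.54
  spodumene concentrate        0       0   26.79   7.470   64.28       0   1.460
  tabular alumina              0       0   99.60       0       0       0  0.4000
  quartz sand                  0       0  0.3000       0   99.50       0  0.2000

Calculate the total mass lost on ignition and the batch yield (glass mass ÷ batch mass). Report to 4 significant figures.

In-progress results appear, rounded to four significant figures, within the worked lines — the whole derivation holds full float precision throughout; each reported figure takes just one rounding; derived quantities are rebuilt in full float precision (ignition loss, the totals, yield, glass mass, the six compositions) from the batch weights for 86.91 g of glass, as they appear in question or answer.
Material-by-material LOI:
  ZrSiO4: 13.67 × 0.001100 = 0.01504 g
  rutile: 12.14 × 0.009900 = 0.1202 g
  Na2SO4: 24.90 × 0.5654 = 14.08 g
  spodumene concentrate: 3.809 × 0.01460 = 0.05561 g
  tabular alumina: 18.53 × 0.004000 = 0.07412 g
  quartz sand: 28.26 × 0.002000 = 0.05652 g
Total LOI = 14.40 g
Glass = batch − LOI = 101.3 − 14.40 = 86.91 g

LOI loss = 14.40 g; glass = 86.91 g; yield = 85.79%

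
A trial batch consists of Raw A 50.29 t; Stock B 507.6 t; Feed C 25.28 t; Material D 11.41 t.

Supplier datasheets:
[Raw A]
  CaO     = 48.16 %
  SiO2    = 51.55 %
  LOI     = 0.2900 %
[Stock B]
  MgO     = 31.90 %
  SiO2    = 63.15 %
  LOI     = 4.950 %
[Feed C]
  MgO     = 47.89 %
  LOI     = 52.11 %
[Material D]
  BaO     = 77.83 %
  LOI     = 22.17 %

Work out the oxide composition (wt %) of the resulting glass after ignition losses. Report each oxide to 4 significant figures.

Working values are printed with 4-significant-digit rounding in the working; the whole derivation runs at full precision at every stage. Each reported figure is rounded once only. All derived quantities, including glass mass, the totals, the four compositions, ignition loss, yield, are computed from the weighed amounts at 553.6 t of glass at exact precision exactly as printed in either problem or answer.
What the batch supplies per oxide:
  CaO: 50.29·0.4816 = 24.22 t
  MgO: 507.6·0.3190 + 25.28·0.4789 = 174.0 t
  BaO: 11.41·0.7783 = 8.880 t
  SiO2: 50.29·0.5155 + 507.6·0.6315 = 346.5 t
LOI: 50.29·0.002900 + 507.6·0.04950 + 25.28·0.5211 + 11.41·0.2217 = 40.98 t
Resulting glass, batch − LOI: 594.6 − 40.98 = 553.6 t (= Σ oxide masses)
wt % = 100 × oxide mass / glass mass

Glass mass = 553.6 t (batch 594.6 − LOI 40.98).
Composition: CaO 4.375%, MgO 31.44%, BaO 1.604%, SiO2 62.59%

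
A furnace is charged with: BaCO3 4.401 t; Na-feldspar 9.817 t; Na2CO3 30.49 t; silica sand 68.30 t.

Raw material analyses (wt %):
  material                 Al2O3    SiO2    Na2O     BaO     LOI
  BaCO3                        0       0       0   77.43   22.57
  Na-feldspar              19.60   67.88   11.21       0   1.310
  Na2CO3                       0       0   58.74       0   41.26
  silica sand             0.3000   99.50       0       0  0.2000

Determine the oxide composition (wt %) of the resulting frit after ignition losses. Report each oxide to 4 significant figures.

Intermediates are shown, rounded to four significant figures, as written — each numeric step carries full precision end to end; every reported figure is rounded once only; all derived quantities, which include yield, net glass mass, the four compositions, LOI, totals, are recomputed in exact precision, as they appear in problem or answer, from the weighed amounts for 99.17 t of glass.
What the batch supplies per oxide:
  Al2O3: 9.817·0.1960 + 68.30·0.003000 = 2.129 t
  SiO2: 9.817·0.6788 + 68.30·0.9950 = 74.62 t
  Na2O: 9.817·0.1121 + 30.49·0.5874 = 19.01 t
  BaO: 4.401·0.7743 = 3.408 t
LOI: 4.401·0.2257 + 9.817·0.01310 + 30.49·0.4126 + 68.30·0.002000 = 13.84 t
Resulting glass, batch − LOI: 113.0 − 13.84 = 99.17 t (= the summed oxide contributions)
each wt % is 100 × oxide ÷ glass

Glass mass = 99.17 t (batch 113.0 − LOI 13.84).
Composition: Al2O3 2.147%, SiO2 75.25%, Na2O 19.17%, BaO 3.436%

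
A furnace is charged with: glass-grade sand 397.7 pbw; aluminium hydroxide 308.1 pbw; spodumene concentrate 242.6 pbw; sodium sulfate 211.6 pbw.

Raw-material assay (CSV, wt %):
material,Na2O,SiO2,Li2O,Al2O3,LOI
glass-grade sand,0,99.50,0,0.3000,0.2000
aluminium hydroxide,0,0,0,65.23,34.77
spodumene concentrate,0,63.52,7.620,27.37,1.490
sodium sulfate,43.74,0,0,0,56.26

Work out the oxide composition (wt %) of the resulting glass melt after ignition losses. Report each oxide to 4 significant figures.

Glass mass = 929.4 pbw (batch 1160 − LOI 230.6).
Composition: Na2O 9.958%, SiO2 59.16%, Li2O 1.989%, Al2O3 28.90%

Rounding to four significant figures governs every mid-chain value as shown. The whole derivation carries full precision from start to finish; each reported number is rounded exactly once — derived quantities, including net glass mass, LOI, the totals, the yield, the four compositions, are rebuilt using the weight values for 929.4 pbw of glass at exact precision, exactly as printed in question or answer.
Oxide-by-oxide delivered mass:
  Na2O: 211.6·0.4374 = 92.55 pbw
  SiO2: 397.7·0.9950 + 242.6·0.6352 = 549.8 pbw
  Li2O: 242.6·0.07620 = 18.49 pbw
  Al2O3: 397.7·0.003000 + 308.1·0.6523 + 242.6·0.2737 = 268.6 pbw
LOI: 397.7·0.002000 + 308.1·0.3477 + 242.6·0.01490 + 211.6·0.5626 = 230.6 pbw
Resulting glass, batch − LOI: 1160 − 230.6 = 929.4 pbw (= Σ oxide masses)
wt %: oxide over glass, times 100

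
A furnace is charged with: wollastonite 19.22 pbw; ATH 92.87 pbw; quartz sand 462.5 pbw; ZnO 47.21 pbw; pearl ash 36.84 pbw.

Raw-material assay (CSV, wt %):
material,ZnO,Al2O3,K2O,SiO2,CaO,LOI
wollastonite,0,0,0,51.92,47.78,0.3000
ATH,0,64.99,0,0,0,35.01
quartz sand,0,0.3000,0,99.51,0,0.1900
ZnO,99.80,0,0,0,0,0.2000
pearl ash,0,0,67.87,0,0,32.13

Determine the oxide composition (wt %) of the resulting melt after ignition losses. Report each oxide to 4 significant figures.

The whole derivation runs at full precision all the way through; intermediates are shown (rounded to 4 significant figures) at each printed step; every reported number takes exactly one rounding. The derived quantities are rebuilt starting from the weights on 613.3 pbw of glass at full precision (ignition loss, the five compositions, net glass mass, yield, totals), as quoted within question or answer.
Mass of each oxide from the mix:
  ZnO: 47.21·0.9980 = 47.12 pbw
  Al2O3: 92.87·0.6499 + 462.5·0.003000 = 61.74 pbw
  K2O: 36.84·0.6787 = 25.00 pbw
  SiO2: 19.22·0.5192 + 462.5·0.9951 = 470.2 pbw
  CaO: 19.22·0.4778 = 9.183 pbw
LOI: 19.22·0.003000 + 92.87·0.3501 + 462.5·0.001900 + 47.21·0.002000 + 36.84·0.3213 = 45.38 pbw
Glass = total batch minus LOI = 658.6 − 45.38 = 613.3 pbw (consistent with Σ oxide mass)
each wt % is 100 × oxide ÷ glass

Glass mass = 613.3 pbw (batch 658.6 − LOI 45.38).
Composition: ZnO 7.683%, Al2O3 10.07%, K2O 4.077%, SiO2 76.67%, CaO 1.497%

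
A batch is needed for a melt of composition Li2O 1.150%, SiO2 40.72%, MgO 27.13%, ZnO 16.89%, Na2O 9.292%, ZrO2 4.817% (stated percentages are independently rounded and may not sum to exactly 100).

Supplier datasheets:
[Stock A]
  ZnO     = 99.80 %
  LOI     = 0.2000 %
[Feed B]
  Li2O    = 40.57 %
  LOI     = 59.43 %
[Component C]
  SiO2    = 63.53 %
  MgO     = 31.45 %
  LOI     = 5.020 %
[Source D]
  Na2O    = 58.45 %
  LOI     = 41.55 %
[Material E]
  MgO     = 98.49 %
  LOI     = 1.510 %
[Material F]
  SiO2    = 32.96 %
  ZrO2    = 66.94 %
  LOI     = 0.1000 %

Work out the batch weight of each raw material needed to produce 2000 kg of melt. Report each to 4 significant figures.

Batch per 2000 kg melt:
  Stock A: 338.5 kg
  Feed B: 56.69 kg
  Component C: 1207 kg
  Source D: 317.9 kg
  Material E: 165.4 kg
  Material F: 143.9 kg
Total batch = 2229 kg; LOI loss = 229.7 kg; yield = 89.70%

The intermediate values appear rounded to four significant digits. Each numeric step keeps full precision in all steps — every reported figure includes exactly one rounding — derived quantities (net glass mass, ignition loss, six oxide percentages, the yield, the totals) are rebuilt at exact precision starting from the weights at 2000 kg of glass, as quoted within question or answer.
Oxide mass targets, per 2000 kg melt:
  Li2O: 1.150% × 2000 = 23.00 kg
  SiO2: 40.72% × 2000 = 814.4 kg
  MgO: 27.13% × 2000 = 542.6 kg
  ZnO: 16.89% × 2000 = 337.8 kg
  Na2O: 9.292% × 2000 = 185.8 kg
  ZrO2: 4.817% × 2000 = 96.34 kg
Balance tally, oxide-wise, from the weights as reported, per the basis as stated (delivered sums recover each target given rounding of the digits):
  Li2O: 56.69·0.4057 = 23.00 kg (target 23.00 kg)
  SiO2: 1207·0.6353 + 143.9·0.3296 = 814.2 kg (target 814.4 kg)
  MgO: 1207·0.3145 + 165.4·0.9849 = 542.5 kg (target 542.6 kg)
  ZnO: 338.5·0.9980 = 337.8 kg (target 337.8 kg)
  Na2O: 317.9·0.5845 = 185.8 kg (target 185.8 kg)
  ZrO2: 143.9·0.6694 = 96.33 kg (target 96.34 kg)
Consistency of the glass mass: whole batch net of LOI = 2000 kg (targets for the oxides total 2000 kg; the stated basis being 2000 kg — differing by rounding only).
Whole-batch sum: Σ batch = 2229 kg; ignition loss, Σ(batch × LOI) = 229.7 kg; yield: glass divided by total = 89.70%.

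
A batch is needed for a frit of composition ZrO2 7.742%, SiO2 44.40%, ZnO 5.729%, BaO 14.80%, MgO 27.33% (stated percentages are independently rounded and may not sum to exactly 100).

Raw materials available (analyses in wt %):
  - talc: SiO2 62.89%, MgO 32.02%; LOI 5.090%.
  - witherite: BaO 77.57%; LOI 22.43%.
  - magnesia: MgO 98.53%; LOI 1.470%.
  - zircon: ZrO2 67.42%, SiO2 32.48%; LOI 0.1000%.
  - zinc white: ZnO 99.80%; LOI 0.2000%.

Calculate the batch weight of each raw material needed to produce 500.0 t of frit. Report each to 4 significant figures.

Batch per 500.0 t frit:
  talc: 323.3 t
  witherite: 95.40 t
  magnesia: 33.61 t
  zircon: 57.42 t
  zinc white: 28.70 t
Total batch = 538.4 t; LOI loss = 38.46 t; yield = 92.86%

Values along the way appear, rounded to 4 significant digits, alongside each step; the whole derivation keeps full float precision at each step; exactly one rounding is applied to every reported figure — the derived quantities are computed at exact precision (the five compositions, LOI, glass mass, the totals, the yield) starting from the weights per 500.0 t of glass exactly as shown in the problem or answer text.
Target masses of each oxide per 500.0 t frit:
  ZrO2: 7.742% × 500.0 = 38.71 t
  SiO2: 44.40% × 500.0 = 222.0 t
  ZnO: 5.729% × 500.0 = 28.64 t
  BaO: 14.80% × 500.0 = 74.00 t
  MgO: 27.33% × 500.0 = 136.6 t
Oxide-by-oxide audit per the reported batch figures, against the basis in use (sum by sum, the targets are met net of answer rounding effects):
  ZrO2: 57.42·0.6742 = 38.71 t (target 38.71 t)
  SiO2: 323.3·0.6289 + 57.42·0.3248 = 222.0 t (target 222.0 t)
  ZnO: 28.70·0.9980 = 28.64 t (target 28.64 t)
  BaO: 95.40·0.7757 = 74.00 t (target 74.00 t)
  MgO: 323.3·0.3202 + 33.61·0.9853 = 136.6 t (target 136.6 t)
Glass-mass bookkeeping: whole batch net of LOI = 500.0 t (the Σ of target masses is 500.0 t; with the basis standing at 500.0 t — gaps are rounding artifacts).
Summing the batch: Σ batch = 538.4 t; LOI removed, Σ of batch·LOI: 38.46 t; as yield: glass ÷ batch → 92.86%.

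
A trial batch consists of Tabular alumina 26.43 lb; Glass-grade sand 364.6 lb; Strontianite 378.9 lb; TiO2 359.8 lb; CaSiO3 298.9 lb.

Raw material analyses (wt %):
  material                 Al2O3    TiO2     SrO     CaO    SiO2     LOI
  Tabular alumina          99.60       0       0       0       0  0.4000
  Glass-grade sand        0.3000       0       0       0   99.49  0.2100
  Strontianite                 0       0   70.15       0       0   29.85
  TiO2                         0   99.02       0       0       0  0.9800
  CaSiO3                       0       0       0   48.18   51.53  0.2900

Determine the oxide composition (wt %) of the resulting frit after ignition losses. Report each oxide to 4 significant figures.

Glass mass = 1310 lb (batch 1429 − LOI 118.4).
Composition: Al2O3 2.093%, TiO2 27.19%, SrO 20.29%, CaO 10.99%, SiO2 39.44%

Full float precision is maintained through the solve; intermediates appear rounded off to 4 significant digits in the working; each reported figure is rounded only once. The derived quantities (totals, yield, net glass mass, LOI, the five compositions) are recomputed from the batch weights per 1310 lb of glass at exact precision, exactly as printed in question or answer.
Oxide masses out of the charge:
  Al2O3: 26.43·0.9960 + 364.6·0.003000 = 27.42 lb
  TiO2: 359.8·0.9902 = 356.3 lb
  SrO: 378.9·0.7015 = 265.8 lb
  CaO: 298.9·0.4818 = 144.0 lb
  SiO2: 364.6·0.9949 + 298.9·0.5153 = 516.8 lb
LOI: 26.43·0.004000 + 364.6·0.002100 + 378.9·0.2985 + 359.8·0.009800 + 298.9·0.002900 = 118.4 lb
The glass mass, total less LOI, = 1429 − 118.4 = 1310 lb (matching Σ of the oxides)
percent share: oxide ÷ glass, ×100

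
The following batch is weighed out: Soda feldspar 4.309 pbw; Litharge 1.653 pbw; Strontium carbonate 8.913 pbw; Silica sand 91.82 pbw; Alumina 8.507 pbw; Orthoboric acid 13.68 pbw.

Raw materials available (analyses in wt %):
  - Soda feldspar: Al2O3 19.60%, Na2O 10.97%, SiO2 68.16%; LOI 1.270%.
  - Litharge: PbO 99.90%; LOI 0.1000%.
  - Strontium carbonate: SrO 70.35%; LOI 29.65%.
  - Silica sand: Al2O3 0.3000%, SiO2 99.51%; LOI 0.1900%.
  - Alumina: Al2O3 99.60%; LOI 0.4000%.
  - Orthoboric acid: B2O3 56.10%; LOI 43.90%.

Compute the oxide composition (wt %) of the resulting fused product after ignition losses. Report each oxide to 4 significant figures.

All internal work holds full float precision in every operation; in-progress results are shown, rounded to 4 significant digits, within the worked lines; each reported number sees exactly one rounding. All derived quantities are re-derived in full precision (totals, ignition loss, six oxide percentages, net glass mass, yield) starting from the weights on 120.0 pbw of glass exactly as shown in either problem or answer.
Per-oxide mass from batch:
  B2O3: 13.68·0.5610 = 7.674 pbw
  PbO: 1.653·0.9990 = 1.651 pbw
  Al2O3: 4.309·0.1960 + 91.82·0.003000 + 8.507·0.9960 = 9.593 pbw
  Na2O: 4.309·0.1097 = 0.4727 pbw
  SrO: 8.913·0.7035 = 6.270 pbw
  SiO2: 4.309·0.6816 + 91.82·0.9951 = 94.31 pbw
LOI: 4.309·0.01270 + 1.653·0.001000 + 8.913·0.2965 + 91.82·0.001900 + 8.507·0.004000 + 13.68·0.4390 = 8.913 pbw
Resulting glass, batch − LOI: 128.9 − 8.913 = 120.0 pbw (= Σ oxide masses)
wt %: oxide over glass, times 100

Glass mass = 120.0 pbw (batch 128.9 − LOI 8.913).
Composition: B2O3 6.397%, PbO 1.376%, Al2O3 7.996%, Na2O 0.3940%, SrO 5.227%, SiO2 78.61%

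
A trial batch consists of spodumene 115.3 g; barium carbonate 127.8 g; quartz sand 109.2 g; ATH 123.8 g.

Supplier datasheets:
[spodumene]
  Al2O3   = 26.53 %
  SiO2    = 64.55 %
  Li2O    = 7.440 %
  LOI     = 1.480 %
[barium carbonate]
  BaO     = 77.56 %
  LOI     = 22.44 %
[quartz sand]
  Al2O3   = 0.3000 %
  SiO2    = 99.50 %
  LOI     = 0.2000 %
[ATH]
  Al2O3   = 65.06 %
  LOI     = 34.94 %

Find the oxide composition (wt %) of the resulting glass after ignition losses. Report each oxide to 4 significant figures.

Glass mass = 402.2 g (batch 476.1 − LOI 73.86).
Composition: Al2O3 27.71%, SiO2 45.52%, Li2O 2.133%, BaO 24.64%

Mid-chain values appear (rounded to four significant digits) on the page. All arithmetic holds full precision from first step to last — every reported result carries a single rounding — all derived quantities, which include ignition loss, glass mass, the totals, the four compositions, the yield, are rebuilt at full float precision, exactly as printed in the problem or answer text, starting from the weights on 402.2 g of glass.
What the batch supplies per oxide:
  Al2O3: 115.3·0.2653 + 109.2·0.003000 + 123.8·0.6506 = 111.5 g
  SiO2: 115.3·0.6455 + 109.2·0.9950 = 183.1 g
  Li2O: 115.3·0.07440 = 8.578 g
  BaO: 127.8·0.7756 = 99.12 g
LOI: 115.3·0.01480 + 127.8·0.2244 + 109.2·0.002000 + 123.8·0.3494 = 73.86 g
Net of LOI, the glass mass = 476.1 − 73.86 = 402.2 g (matching Σ of the oxides)
each wt % is 100 × oxide ÷ glass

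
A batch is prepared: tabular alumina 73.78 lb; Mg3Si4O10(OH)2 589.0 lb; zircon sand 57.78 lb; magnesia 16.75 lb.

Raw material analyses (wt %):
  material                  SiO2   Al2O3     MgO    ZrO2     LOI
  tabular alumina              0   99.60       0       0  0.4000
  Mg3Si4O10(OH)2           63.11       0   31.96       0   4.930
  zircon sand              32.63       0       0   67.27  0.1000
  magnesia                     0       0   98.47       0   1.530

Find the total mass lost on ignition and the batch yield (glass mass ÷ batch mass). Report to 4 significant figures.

The intermediate values are shown, with 4-significant-figure rounding, between the steps; each numeric step maintains exact precision at every stage — a single rounding produces every reported result; derived quantities, which include the totals, the four compositions, LOI, net glass mass, the yield, are carried in full float precision, as quoted within the problem or answer text, starting from the weights for 707.7 lb of glass.
Per-material ignition loss:
  tabular alumina: 73.78 × 0.004000 = 0.2951 lb
  Mg3Si4O10(OH)2: 589.0 × 0.04930 = 29.04 lb
  zircon sand: 57.78 × 0.001000 = 0.05778 lb
  magnesia: 16.75 × 0.01530 = 0.2563 lb
Total LOI = 29.65 lb
Glass = batch − LOI = 737.3 − 29.65 = 707.7 lb

LOI loss = 29.65 lb; glass = 707.7 lb; yield = 95.98%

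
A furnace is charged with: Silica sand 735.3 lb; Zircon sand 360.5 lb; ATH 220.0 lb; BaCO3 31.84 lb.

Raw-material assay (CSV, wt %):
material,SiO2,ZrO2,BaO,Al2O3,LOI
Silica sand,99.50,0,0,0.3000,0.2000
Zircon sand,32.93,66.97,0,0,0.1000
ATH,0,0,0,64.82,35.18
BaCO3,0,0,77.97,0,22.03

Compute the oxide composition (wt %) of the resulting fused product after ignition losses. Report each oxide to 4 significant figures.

Glass mass = 1261 lb (batch 1348 − LOI 86.24).
Composition: SiO2 67.41%, ZrO2 19.14%, BaO 1.968%, Al2O3 11.48%

Intermediates are printed (rounded to 4 significant digits) on the page; every computation carries full precision at each step — every reported number undergoes a single rounding. The derived quantities, which include ignition loss, the four compositions, totals, yield, net glass mass, are rebuilt at exact precision, exactly as printed in the question or the answer, from the batch weights for 1261 lb of glass.
What the batch supplies per oxide:
  SiO2: 735.3·0.9950 + 360.5·0.3293 = 850.3 lb
  ZrO2: 360.5·0.6697 = 241.4 lb
  BaO: 31.84·0.7797 = 24.83 lb
  Al2O3: 735.3·0.003000 + 220.0·0.6482 = 144.8 lb
LOI: 735.3·0.002000 + 360.5·0.001000 + 220.0·0.3518 + 31.84·0.2203 = 86.24 lb
Glass mass = batch − LOI = 1348 − 86.24 = 1261 lb (equal to the oxide-mass sum)
oxide / glass × 100 gives the wt %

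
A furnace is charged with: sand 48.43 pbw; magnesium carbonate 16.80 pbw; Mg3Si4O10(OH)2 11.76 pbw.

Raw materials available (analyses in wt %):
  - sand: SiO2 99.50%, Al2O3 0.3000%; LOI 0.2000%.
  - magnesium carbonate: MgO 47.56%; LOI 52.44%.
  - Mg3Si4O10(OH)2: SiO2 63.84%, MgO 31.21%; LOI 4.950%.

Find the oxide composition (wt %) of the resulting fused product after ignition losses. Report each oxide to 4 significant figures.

All internal work holds full precision throughout. The intermediate values appear, with 4-significant-figure rounding, as written — exactly one rounding lands on each reported value; all derived quantities, which include the three compositions, totals, ignition loss, yield, glass mass, are rebuilt at exact precision, exactly as printed in either problem or answer, using the weight values on 67.50 pbw of glass.
Per-oxide mass from batch:
  SiO2: 48.43·0.9950 + 11.76·0.6384 = 55.70 pbw
  MgO: 16.80·0.4756 + 11.76·0.3121 = 11.66 pbw
  Al2O3: 48.43·0.003000 = 0.1453 pbw
LOI: 48.43·0.002000 + 16.80·0.5244 + 11.76·0.04950 = 9.489 pbw
batch − LOI leaves glass = 76.99 − 9.489 = 67.50 pbw (= the summed oxide contributions)
wt % = oxide mass / glass mass × 100

Glass mass = 67.50 pbw (batch 76.99 − LOI 9.489).
Composition: SiO2 82.51%, MgO 17.27%, Al2O3 0.2152%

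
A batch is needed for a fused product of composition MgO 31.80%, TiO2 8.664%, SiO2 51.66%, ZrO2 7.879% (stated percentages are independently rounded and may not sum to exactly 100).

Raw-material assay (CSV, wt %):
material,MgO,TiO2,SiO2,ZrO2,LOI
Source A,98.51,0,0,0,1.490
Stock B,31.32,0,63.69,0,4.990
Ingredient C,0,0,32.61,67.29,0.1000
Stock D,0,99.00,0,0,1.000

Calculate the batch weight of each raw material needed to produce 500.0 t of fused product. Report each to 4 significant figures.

Every computation carries full precision from first step to last — values along the way are displayed, rounded to 4 significant digits, alongside each step — each reported result includes exactly one rounding; derived quantities (four oxide percentages, LOI, glass mass, totals, yield) are recomputed at full precision from the weighed amounts per 500.0 t of glass as given in the problem or answer text.
Target oxide masses per 500.0 t fused product:
  MgO: 31.80% × 500.0 = 159.0 t
  TiO2: 8.664% × 500.0 = 43.32 t
  SiO2: 51.66% × 500.0 = 258.3 t
  ZrO2: 7.879% × 500.0 = 39.40 t
Oxide-by-oxide audit using the reported weights, against the basis in use (each sum matches its target mass within answer rounding):
  MgO: 41.99·0.9851 + 375.6·0.3132 = 159.0 t (target 159.0 t)
  TiO2: 43.76·0.9900 = 43.32 t (target 43.32 t)
  SiO2: 375.6·0.6369 + 58.55·0.3261 = 258.3 t (target 258.3 t)
  ZrO2: 58.55·0.6729 = 39.40 t (target 39.40 t)
Consistency of the glass mass: the batch minus its LOI: 500.0 t (per-oxide target masses sum to 500.0 t; stated basis 500.0 t — gaps are rounding artifacts).
Batch total: Σ batch = 519.9 t; the LOI term Σ batch·LOI equals 19.86 t; the yield ratio, glass ÷ batch: 96.18%.

Batch per 500.0 t fused product:
  Source A: 41.99 t
  Stock B: 375.6 t
  Ingredient C: 58.55 t
  Stock D: 43.76 t
Total batch = 519.9 t; LOI loss = 19.86 t; yield = 96.18%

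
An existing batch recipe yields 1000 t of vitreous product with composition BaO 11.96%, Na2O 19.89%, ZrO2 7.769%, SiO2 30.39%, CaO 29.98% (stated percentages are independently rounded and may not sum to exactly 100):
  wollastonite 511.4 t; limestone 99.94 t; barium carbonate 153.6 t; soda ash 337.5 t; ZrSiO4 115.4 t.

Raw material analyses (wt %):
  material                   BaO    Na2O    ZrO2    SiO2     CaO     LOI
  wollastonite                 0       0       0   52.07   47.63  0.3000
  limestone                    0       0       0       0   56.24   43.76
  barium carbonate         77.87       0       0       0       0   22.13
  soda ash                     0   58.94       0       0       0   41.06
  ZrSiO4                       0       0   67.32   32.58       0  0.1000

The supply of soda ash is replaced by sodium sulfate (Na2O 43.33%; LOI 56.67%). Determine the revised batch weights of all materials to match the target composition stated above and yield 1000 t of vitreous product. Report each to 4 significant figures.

Intermediates are printed, rounded to 4 significant figures, alongside each step. All arithmetic runs at full float precision from first step to last; each reported figure is rounded exactly once. The derived quantities, including yield, LOI, the five compositions, glass mass, totals, are computed from the batch weights per 1000 t of glass at exact precision precisely as stated by the problem or answer text.
Target masses of each oxide per 1000 t vitreous product:
  BaO: 11.96% × 1000 = 119.6 t
  Na2O: 19.89% × 1000 = 198.9 t
  ZrO2: 7.769% × 1000 = 77.69 t
  SiO2: 30.39% × 1000 = 303.9 t
  CaO: 29.98% × 1000 = 299.8 t
Sums-versus-targets review with the batch weights as given, at the basis given (summed amounts equal target values within answer rounding):
  BaO: 153.6·0.7787 = 119.6 t (target 119.6 t)
  Na2O: 459.0·0.4333 = 198.9 t (target 198.9 t)
  ZrO2: 115.4·0.6732 = 77.69 t (target 77.69 t)
  SiO2: 511.4·0.5207 + 115.4·0.3258 = 303.9 t (target 303.9 t)
  CaO: 511.4·0.4763 + 99.94·0.5624 = 299.8 t (target 299.8 t)
Auditing the glass mass value: batch total minus LOI = 999.8 t (per-oxide target masses sum to 999.9 t; against the stated basis, 1000 t — deltas are rounding alone).
Total batch = Σ batch = 1339 t; LOI removed, Σ of batch·LOI: 339.5 t; the yield ratio, glass ÷ batch: 74.65%.

Revised batch per 1000 t vitreous product:
  wollastonite: 511.4 t
  limestone: 99.94 t
  barium carbonate: 153.6 t
  sodium sulfate: 459.0 t
  ZrSiO4: 115.4 t
Total batch = 1339 t; LOI loss = 339.5 t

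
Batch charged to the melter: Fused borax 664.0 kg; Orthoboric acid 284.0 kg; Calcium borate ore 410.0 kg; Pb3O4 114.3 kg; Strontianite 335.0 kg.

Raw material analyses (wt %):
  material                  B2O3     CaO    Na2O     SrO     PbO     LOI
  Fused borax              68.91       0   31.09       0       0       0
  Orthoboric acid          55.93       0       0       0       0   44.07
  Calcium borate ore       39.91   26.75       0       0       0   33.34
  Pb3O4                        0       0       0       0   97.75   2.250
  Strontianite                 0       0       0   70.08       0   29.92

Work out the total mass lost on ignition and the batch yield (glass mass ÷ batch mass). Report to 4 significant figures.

Values along the way are printed rounded off to 4 significant figures when written out — the whole derivation carries exact precision from start to finish — a single rounding yields each reported value — derived quantities (yield, totals, five oxide percentages, LOI, net glass mass) are rebuilt from the batch weights on 1443 kg of glass at full precision as quoted within the problem or answer text.
LOI of each material in turn:
  Fused borax: 664.0 × 0 = 0 kg
  Orthoboric acid: 284.0 × 0.4407 = 125.2 kg
  Calcium borate ore: 410.0 × 0.3334 = 136.7 kg
  Pb3O4: 114.3 × 0.02250 = 2.572 kg
  Strontianite: 335.0 × 0.2992 = 100.2 kg
Total LOI = 364.7 kg
Glass = batch − LOI = 1807 − 364.7 = 1443 kg

LOI loss = 364.7 kg; glass = 1443 kg; yield = 79.82%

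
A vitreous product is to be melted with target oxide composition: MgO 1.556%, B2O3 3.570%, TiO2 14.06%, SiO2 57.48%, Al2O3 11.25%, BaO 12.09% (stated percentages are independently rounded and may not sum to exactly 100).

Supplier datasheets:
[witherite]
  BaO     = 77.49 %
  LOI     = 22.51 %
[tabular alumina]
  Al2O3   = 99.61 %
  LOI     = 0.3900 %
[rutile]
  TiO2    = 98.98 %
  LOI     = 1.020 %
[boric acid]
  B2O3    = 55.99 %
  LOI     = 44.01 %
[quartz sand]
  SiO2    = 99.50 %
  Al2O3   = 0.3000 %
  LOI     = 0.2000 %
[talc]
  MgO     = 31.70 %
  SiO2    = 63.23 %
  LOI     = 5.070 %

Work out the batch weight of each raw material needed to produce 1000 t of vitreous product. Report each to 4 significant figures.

Batch per 1000 t vitreous product:
  witherite: 156.0 t
  tabular alumina: 111.3 t
  rutile: 142.0 t
  boric acid: 63.76 t
  quartz sand: 546.5 t
  talc: 49.09 t
Total batch = 1069 t; LOI loss = 68.64 t; yield = 93.58%

Every computation maintains exact precision all the way through; rounding to four significant digits applies to every intermediate as displayed; a single rounding finalizes every reported value. All derived quantities are carried in full precision (the yield, net glass mass, LOI, six oxide percentages, totals) using the weight values for 1000 t of glass as given in the problem or the answer.
The oxide mass targets at 1000 t vitreous product:
  MgO: 1.556% × 1000 = 15.56 t
  B2O3: 3.570% × 1000 = 35.70 t
  TiO2: 14.06% × 1000 = 140.6 t
  SiO2: 57.48% × 1000 = 574.8 t
  Al2O3: 11.25% × 1000 = 112.5 t
  BaO: 12.09% × 1000 = 120.9 t
A balance pass over the oxides, given the weights on record, at the basis given (sums match the target masses within answer rounding):
  MgO: 49.09·0.3170 = 15.56 t (target 15.56 t)
  B2O3: 63.76·0.5599 = 35.70 t (target 35.70 t)
  TiO2: 142.0·0.9898 = 140.6 t (target 140.6 t)
  SiO2: 546.5·0.9950 + 49.09·0.6323 = 574.8 t (target 574.8 t)
  Al2O3: 111.3·0.9961 + 546.5·0.003000 = 112.5 t (target 112.5 t)
  BaO: 156.0·0.7749 = 120.9 t (target 120.9 t)
Glass-mass closure: the batch minus its LOI: 1000 t (the targets, summed, come to 1000 t; basis as stated: 1000 t — gaps are rounding artifacts).
Batch grand total — Σ batch = 1069 t; LOI loss = Σ batch·LOI = 68.64 t; yield = glass ÷ total batch = 93.58%.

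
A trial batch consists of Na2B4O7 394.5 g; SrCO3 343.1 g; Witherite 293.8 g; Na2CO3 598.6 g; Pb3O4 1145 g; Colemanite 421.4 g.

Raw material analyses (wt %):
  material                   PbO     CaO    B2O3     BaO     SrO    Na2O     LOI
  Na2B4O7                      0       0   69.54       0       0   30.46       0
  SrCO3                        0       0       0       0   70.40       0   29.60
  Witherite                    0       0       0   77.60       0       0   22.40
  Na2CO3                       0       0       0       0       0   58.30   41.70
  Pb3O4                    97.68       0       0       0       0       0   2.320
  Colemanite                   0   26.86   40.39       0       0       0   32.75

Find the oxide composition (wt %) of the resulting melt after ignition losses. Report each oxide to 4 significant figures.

Glass mass = 2615 g (batch 3196 − LOI 581.6).
Composition: PbO 42.77%, CaO 4.329%, B2O3 17.00%, BaO 8.719%, SrO 9.237%, Na2O 17.94%

Values along the way are printed with 4-significant-figure rounding in the working; each numeric step maintains exact precision throughout; exactly one rounding lands on each reported number; derived quantities are computed in exact precision (glass mass, the totals, ignition loss, the yield, six oxide percentages) using the weight values on 2615 g of glass, as quoted within question or answer.
Oxide masses out of the charge:
  PbO: 1145·0.9768 = 1118 g
  CaO: 421.4·0.2686 = 113.2 g
  B2O3: 394.5·0.6954 + 421.4·0.4039 = 444.5 g
  BaO: 293.8·0.7760 = 228.0 g
  SrO: 343.1·0.7040 = 241.5 g
  Na2O: 394.5·0.3046 + 598.6·0.5830 = 469.1 g
LOI: 343.1·0.2960 + 293.8·0.2240 + 598.6·0.4170 + 1145·0.02320 + 421.4·0.3275 = 581.6 g
Glass mass = batch − LOI = 3196 − 581.6 = 2615 g (equal to the oxide-mass sum)
wt % = 100 × oxide mass / glass mass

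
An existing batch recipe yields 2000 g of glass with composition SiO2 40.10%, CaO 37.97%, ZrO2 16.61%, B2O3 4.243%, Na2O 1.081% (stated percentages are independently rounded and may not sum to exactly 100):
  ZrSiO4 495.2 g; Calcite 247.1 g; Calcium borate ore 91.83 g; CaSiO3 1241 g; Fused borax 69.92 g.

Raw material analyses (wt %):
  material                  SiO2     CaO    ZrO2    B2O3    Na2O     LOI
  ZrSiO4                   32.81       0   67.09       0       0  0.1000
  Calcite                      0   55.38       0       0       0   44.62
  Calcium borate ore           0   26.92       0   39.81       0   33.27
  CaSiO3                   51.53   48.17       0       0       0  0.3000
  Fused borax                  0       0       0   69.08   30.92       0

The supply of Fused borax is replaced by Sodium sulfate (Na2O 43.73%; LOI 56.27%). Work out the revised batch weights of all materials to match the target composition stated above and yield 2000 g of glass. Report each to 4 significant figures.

The whole derivation keeps full precision at each step; working values are rounded to 4 significant figures wherever printed; every reported figure takes a single rounding. The derived quantities, which include net glass mass, the five compositions, the yield, the totals, ignition loss, are carried at exact precision, exactly as printed in the problem or the answer, from the batch weights for 2000 g of glass.
Target oxide masses per 2000 g glass:
  SiO2: 40.10% × 2000 = 802.0 g
  CaO: 37.97% × 2000 = 759.4 g
  ZrO2: 16.61% × 2000 = 332.2 g
  B2O3: 4.243% × 2000 = 84.86 g
  Na2O: 1.081% × 2000 = 21.62 g
A balance pass over the oxides, on the weights just shown, per the basis as stated (every target is met by its sum modulo rounding of the values):
  SiO2: 495.2·0.3281 + 1241·0.5153 = 802.0 g (target 802.0 g)
  CaO: 188.1·0.5538 + 213.2·0.2692 + 1241·0.4817 = 759.4 g (target 759.4 g)
  ZrO2: 495.2·0.6709 = 332.2 g (target 332.2 g)
  B2O3: 213.2·0.3981 = 84.87 g (target 84.86 g)
  Na2O: 49.44·0.4373 = 21.62 g (target 21.62 g)
Consistency of the glass mass: batch total minus LOI = 2000 g (per-oxide target masses sum to 2000 g; against the stated basis, 2000 g — gaps are rounding artifacts).
Batch total: Σ batch = 2187 g; loss to ignition Σ batch·LOI = 186.9 g; as yield: glass ÷ batch → 91.45%.

Revised batch per 2000 g glass:
  ZrSiO4: 495.2 g
  Calcite: 188.1 g
  Calcium borate ore: 213.2 g
  CaSiO3: 1241 g
  Sodium sulfate: 49.44 g
Total batch = 2187 g; LOI loss = 186.9 g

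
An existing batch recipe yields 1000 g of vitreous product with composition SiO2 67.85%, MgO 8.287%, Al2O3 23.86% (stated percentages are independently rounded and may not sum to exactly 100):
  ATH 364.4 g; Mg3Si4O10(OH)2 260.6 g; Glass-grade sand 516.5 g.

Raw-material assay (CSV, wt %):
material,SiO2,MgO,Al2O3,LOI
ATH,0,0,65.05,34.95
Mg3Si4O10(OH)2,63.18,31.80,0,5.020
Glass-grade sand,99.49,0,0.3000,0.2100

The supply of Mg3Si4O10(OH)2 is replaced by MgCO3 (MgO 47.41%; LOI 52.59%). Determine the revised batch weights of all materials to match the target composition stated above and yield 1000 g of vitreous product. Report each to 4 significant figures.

In-progress results are shown, with 4-significant-digit rounding, when written out — all internal work keeps exact precision from first step to last. A single rounding completes each reported value — derived quantities, including the yield, the totals, LOI, glass mass, three oxide percentages, are re-derived using the weight values per 1000 g of glass in full float precision, as they appear in the problem or the answer.
Per-oxide target masses for 1000 g vitreous product:
  SiO2: 67.85% × 1000 = 678.5 g
  MgO: 8.287% × 1000 = 82.87 g
  Al2O3: 23.86% × 1000 = 238.6 g
Per-oxide balance check on the weights just shown, relative to the basis at hand (target by target, the sums agree net of answer rounding effects):
  SiO2: 682.0·0.9949 = 678.5 g (target 678.5 g)
  MgO: 174.8·0.4741 = 82.87 g (target 82.87 g)
  Al2O3: 363.6·0.6505 + 682.0·0.003000 = 238.6 g (target 238.6 g)
Auditing the glass mass value: total batch − LOI = 1000 g (the targets, summed, come to 1000 g; with the basis standing at 1000 g — a pure rounding effect).
Total batch = Σ batch = 1220 g; the LOI term Σ batch·LOI equals 220.4 g; yield = glass ÷ total batch = 81.94%.

Revised batch per 1000 g vitreous product:
  ATH: 363.6 g
  MgCO3: 174.8 g
  Glass-grade sand: 682.0 g
Total batch = 1220 g; LOI loss = 220.4 g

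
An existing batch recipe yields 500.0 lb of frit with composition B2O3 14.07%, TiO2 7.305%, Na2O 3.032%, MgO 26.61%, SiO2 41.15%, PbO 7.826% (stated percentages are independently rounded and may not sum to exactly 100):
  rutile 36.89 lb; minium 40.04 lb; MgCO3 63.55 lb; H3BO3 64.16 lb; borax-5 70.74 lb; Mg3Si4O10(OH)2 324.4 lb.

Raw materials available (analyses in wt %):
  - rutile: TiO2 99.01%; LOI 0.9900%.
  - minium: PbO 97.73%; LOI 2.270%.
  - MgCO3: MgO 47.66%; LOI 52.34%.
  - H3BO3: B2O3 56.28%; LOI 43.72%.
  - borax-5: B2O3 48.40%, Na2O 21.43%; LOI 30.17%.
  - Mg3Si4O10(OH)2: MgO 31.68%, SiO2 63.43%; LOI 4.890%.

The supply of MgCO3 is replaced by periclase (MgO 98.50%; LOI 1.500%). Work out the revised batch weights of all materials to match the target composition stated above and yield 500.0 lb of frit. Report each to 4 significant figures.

Every computation holds full precision from first step to last — the intermediate values are shown, rounded to 4 significant figures, as written — each reported result is rounded only once — the derived quantities, which include totals, ignition loss, glass mass, yield, the six compositions, are carried in full precision, as given in problem or answer, from the weighed amounts at 500.0 lb of glass.
Per-oxide target masses for 500.0 lb frit:
  B2O3: 14.07% × 500.0 = 70.35 lb
  TiO2: 7.305% × 500.0 = 36.52 lb
  Na2O: 3.032% × 500.0 = 15.16 lb
  MgO: 26.61% × 500.0 = 133.0 lb
  SiO2: 41.15% × 500.0 = 205.8 lb
  PbO: 7.826% × 500.0 = 39.13 lb
Per-oxide balance check from the weights as reported, under the basis named above (target by target, the sums agree up to rounding of the answer):
  B2O3: 64.16·0.5628 + 70.74·0.4840 = 70.35 lb (target 70.35 lb)
  TiO2: 36.89·0.9901 = 36.52 lb (target 36.52 lb)
  Na2O: 70.74·0.2143 = 15.16 lb (target 15.16 lb)
  MgO: 30.75·0.9850 + 324.4·0.3168 = 133.1 lb (target 133.0 lb)
  SiO2: 324.4·0.6343 = 205.8 lb (target 205.8 lb)
  PbO: 40.04·0.9773 = 39.13 lb (target 39.13 lb)
The glass-mass cross-check: the batch minus its LOI: 500.0 lb (the Σ of target masses is 500.0 lb; with the basis standing at 500.0 lb — deltas are rounding alone).
Summing the batch: Σ batch = 567.0 lb; ignition loss, Σ(batch × LOI) = 66.99 lb; the yield ratio, glass ÷ batch: 88.18%.

Revised batch per 500.0 lb frit:
  rutile: 36.89 lb
  minium: 40.04 lb
  periclase: 30.75 lb
  H3BO3: 64.16 lb
  borax-5: 70.74 lb
  Mg3Si4O10(OH)2: 324.4 lb
Total batch = 567.0 lb; LOI loss = 66.99 lb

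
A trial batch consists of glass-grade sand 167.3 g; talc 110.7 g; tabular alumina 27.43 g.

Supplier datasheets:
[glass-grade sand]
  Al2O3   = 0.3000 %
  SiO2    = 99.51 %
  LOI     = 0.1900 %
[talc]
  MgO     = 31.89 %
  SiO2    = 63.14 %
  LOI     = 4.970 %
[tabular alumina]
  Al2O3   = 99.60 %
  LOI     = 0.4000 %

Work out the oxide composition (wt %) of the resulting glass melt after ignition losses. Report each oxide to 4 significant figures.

Working values are shown rounded to four significant digits at each printed step; the whole derivation keeps exact precision all the way through — every reported result is rounded just once; all derived quantities, including glass mass, yield, the three compositions, totals, ignition loss, are rebuilt using the weight values at 299.5 g of glass in full precision, as set out in the problem or the answer.
Delivered oxide masses:
  MgO: 110.7·0.3189 = 35.30 g
  Al2O3: 167.3·0.003000 + 27.43·0.9960 = 27.82 g
  SiO2: 167.3·0.9951 + 110.7·0.6314 = 236.4 g
LOI: 167.3·0.001900 + 110.7·0.04970 + 27.43·0.004000 = 5.929 g
batch − LOI leaves glass = 305.4 − 5.929 = 299.5 g (consistent with Σ oxide mass)
oxide / glass × 100 gives the wt %

Glass mass = 299.5 g (batch 305.4 − LOI 5.929).
Composition: MgO 11.79%, Al2O3 9.290%, SiO2 78.92%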